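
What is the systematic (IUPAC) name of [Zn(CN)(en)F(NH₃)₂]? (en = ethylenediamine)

diamminecyano(ethylenediamine)fluorozinc(II)

There is no counter-ion, so the complex is neutral overall.
Ligand charges: 1×fluoro (-1 each), 1×cyano (-1 each), 2×ammine (neutral), 1×ethylenediamine (neutral); total -2. So Zn + (-2) = 0, giving Zn = +2.
Ligands are named alphabetically: ammine before cyano before ethylenediamine before fluoro.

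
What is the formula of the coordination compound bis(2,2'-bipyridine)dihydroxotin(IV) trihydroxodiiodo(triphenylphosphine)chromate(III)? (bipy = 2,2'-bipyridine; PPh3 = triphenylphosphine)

Cation [Sn…]: ligand charges -2, Sn(IV) ⇒ ion charge 2+.
Anion [Cr…]: ligand charges -5, Cr(III) ⇒ ion charge 2−.

[Sn(bipy)2(OH)2][CrI2(OH)3(PPh3)]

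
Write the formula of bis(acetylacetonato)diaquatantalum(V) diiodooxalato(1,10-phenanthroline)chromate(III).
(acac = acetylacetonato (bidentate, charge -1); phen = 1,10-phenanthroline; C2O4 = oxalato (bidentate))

Cation [Ta…]: ligand charges -2, Ta(V) ⇒ ion charge 3+.
Anion [Cr…]: ligand charges -4, Cr(III) ⇒ ion charge 1−.
One 3+ cation requires 3 of the 1− anion.

[Ta(acac)2(H2O)2][Cr(C2O4)I2(phen)]3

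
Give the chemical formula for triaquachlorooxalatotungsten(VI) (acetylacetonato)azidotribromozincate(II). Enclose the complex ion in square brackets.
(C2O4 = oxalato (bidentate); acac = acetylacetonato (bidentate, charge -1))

Cation [W…]: ligand charges -3, W(VI) ⇒ ion charge 3+.
Anion [Zn…]: ligand charges -5, Zn(II) ⇒ ion charge 3−.

[W(C2O4)Cl(H2O)3][Zn(acac)Br3(N3)]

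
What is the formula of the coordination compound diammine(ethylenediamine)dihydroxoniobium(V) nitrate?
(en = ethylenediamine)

[Nb(en)(NH3)2(OH)2](NO3)3

Ligands: 2 hydroxo (OH, -1), 1 ethylenediamine (en, neutral), 2 ammine (NH3, neutral). Ligand charge sum = -2.
Charge balance with nitrate (-1) requires 1 complex ion per 3 nitrate.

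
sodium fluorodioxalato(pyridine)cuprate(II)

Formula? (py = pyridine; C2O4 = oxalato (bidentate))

Na3[Cu(C2O4)2F(py)]

Ligands: 1 fluoro (F, -1), 1 pyridine (py, neutral), 2 oxalato (C2O4, -2). Ligand charge sum = -5.
With Cu in oxidation state +2, the complex ion is [Cu...]^3−.
Charge balance with sodium (+1) requires 1 complex ion per 3 sodium.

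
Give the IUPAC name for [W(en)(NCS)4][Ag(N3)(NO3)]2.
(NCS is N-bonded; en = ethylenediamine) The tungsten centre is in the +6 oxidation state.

W is given as +6; the cation's ligand charges sum to -4, so the complex cation is 2+.
With 2 anions per cation, each anion must be 2/2 = 1−.
Anion: ligand charges sum to -2; for the ion to be 1−, Ag = +1.

(ethylenediamine)tetraisothiocyanatotungsten(VI) azidonitratoargentate(I)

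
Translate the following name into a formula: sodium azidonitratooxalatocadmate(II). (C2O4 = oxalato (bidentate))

Ligands: 1 nitrato (NO3, -1), 1 azido (N3, -1), 1 oxalato (C2O4, -2). Ligand charge sum = -4.
With Cd in oxidation state +2, the complex ion is [Cd...]^2−.
Charge balance with sodium (+1) requires 1 complex ion per 2 sodium.

Na2[Cd(C2O4)(N3)(NO3)]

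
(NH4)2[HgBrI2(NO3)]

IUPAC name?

The 2 ammonium counter-ions carry a total charge of +2, so each complex ion is 2−.
Ligand charges: 1×bromo (-1 each), 1×nitrato (-1 each), 2×iodo (-1 each); total -4. So Hg + (-4) = 2−, giving Hg = +2.
Ligands are named alphabetically: bromo before iodo before nitrato.
The complex ion is anionic, so mercury takes the -ate form mercurate(II).

ammonium bromodiiodonitratomercurate(II)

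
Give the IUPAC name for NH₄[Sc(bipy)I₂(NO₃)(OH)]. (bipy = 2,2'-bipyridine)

The 1 ammonium counter-ion carries a total charge of +1, so each complex ion is 1−.
Ligand charges: 2×iodo (-1 each), 1×nitrato (-1 each), 1×2,2'-bipyridine (neutral), 1×hydroxo (-1 each); total -4. So Sc + (-4) = 1−, giving Sc = +3.
The complex ion is anionic, so scandium takes the -ate form scandate(III).

ammonium (2,2'-bipyridine)hydroxodiiodonitratoscandate(III)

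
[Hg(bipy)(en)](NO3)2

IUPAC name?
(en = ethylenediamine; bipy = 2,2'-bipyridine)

(2,2'-bipyridine)(ethylenediamine)mercury(II) nitrate

The 2 nitrate counter-ions carry a total charge of -2, so each complex ion is 2+.
Ligand charges: 1×ethylenediamine (neutral), 1×2,2'-bipyridine (neutral); total 0. So Hg + (0) = 2+, giving Hg = +2.
Ligands are named alphabetically: bipyridine before ethylenediamine.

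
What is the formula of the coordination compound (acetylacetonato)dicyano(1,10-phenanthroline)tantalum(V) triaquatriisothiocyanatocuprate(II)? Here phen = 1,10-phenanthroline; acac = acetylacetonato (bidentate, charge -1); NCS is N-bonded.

[Ta(acac)(CN)2(phen)][Cu(H2O)3(NCS)3]2

Cation [Ta…]: ligand charges -3, Ta(V) ⇒ ion charge 2+.
Anion [Cu…]: ligand charges -3, Cu(II) ⇒ ion charge 1−.
One 2+ cation requires 2 of the 1− anion.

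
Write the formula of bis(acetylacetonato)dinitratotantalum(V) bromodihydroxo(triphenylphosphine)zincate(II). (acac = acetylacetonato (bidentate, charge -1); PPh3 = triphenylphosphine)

[Ta(acac)2(NO3)2][ZnBr(OH)2(PPh3)]

Cation [Ta…]: ligand charges -4, Ta(V) ⇒ ion charge 1+.
Anion [Zn…]: ligand charges -3, Zn(II) ⇒ ion charge 1−.
One 1+ cation balances one 1− anion.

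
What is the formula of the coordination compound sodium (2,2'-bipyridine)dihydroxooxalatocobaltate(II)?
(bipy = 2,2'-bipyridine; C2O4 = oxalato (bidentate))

Ligands: 1 2,2'-bipyridine (bipy, neutral), 2 hydroxo (OH, -1), 1 oxalato (C2O4, -2). Ligand charge sum = -4.
With Co in oxidation state +2, the complex ion is [Co...]^2−.
Charge balance with sodium (+1) requires 1 complex ion per 2 sodium.

Na2[Co(bipy)(C2O4)(OH)2]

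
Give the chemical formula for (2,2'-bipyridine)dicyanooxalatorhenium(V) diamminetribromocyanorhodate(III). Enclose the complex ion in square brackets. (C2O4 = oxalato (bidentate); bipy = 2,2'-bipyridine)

[Re(bipy)(C2O4)(CN)2][RhBr3(CN)(NH3)2]

Cation [Re…]: ligand charges -4, Re(V) ⇒ ion charge 1+.
Anion [Rh…]: ligand charges -4, Rh(III) ⇒ ion charge 1−.
One 1+ cation balances one 1− anion.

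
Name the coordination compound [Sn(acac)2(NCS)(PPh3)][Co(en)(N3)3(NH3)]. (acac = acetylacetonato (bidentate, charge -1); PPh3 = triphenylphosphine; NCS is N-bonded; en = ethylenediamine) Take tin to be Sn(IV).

Sn is given as +4; the cation's ligand charges sum to -3, so the complex cation is 1+.
A 1:1 salt means the anion carries the equal and opposite charge, 1−.
Anion: ligand charges sum to -3; for the ion to be 1−, Co = +2.

bis(acetylacetonato)isothiocyanato(triphenylphosphine)tin(IV) amminetriazido(ethylenediamine)cobaltate(II)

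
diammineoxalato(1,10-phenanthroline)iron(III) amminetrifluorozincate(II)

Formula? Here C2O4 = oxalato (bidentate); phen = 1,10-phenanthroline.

Cation [Fe…]: ligand charges -2, Fe(III) ⇒ ion charge 1+.
Anion [Zn…]: ligand charges -3, Zn(II) ⇒ ion charge 1−.
One 1+ cation balances one 1− anion.

[Fe(C2O4)(NH3)2(phen)][ZnF3(NH3)]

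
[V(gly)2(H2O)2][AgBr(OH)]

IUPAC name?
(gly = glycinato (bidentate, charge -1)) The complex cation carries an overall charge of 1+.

Both ions are complex: the cation is named first with the plain metal name, the anion second with the -ate form; each ion's ligands are alphabetised independently.
The complex cation is given as 1+; its ligand charges sum to -2, so V = +3.
A 1:1 salt means the anion carries the equal and opposite charge, 1−.
Anion: ligand charges sum to -2; for the ion to be 1−, Ag = +1.

diaquabis(glycinato)vanadium(III) bromohydroxoargentate(I)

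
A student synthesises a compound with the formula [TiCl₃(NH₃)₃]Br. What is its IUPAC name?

triamminetrichlorotitanium(IV) bromide

The 1 bromide counter-ion carries a total charge of -1, so each complex ion is 1+.
Ligand charges: 3×ammine (neutral), 3×chloro (-1 each); total -3. So Ti + (-3) = 1+, giving Ti = +4.
Ligands are named alphabetically: ammine before chloro.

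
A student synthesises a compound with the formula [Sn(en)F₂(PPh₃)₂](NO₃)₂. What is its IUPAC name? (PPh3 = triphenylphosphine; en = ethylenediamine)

(ethylenediamine)difluorobis(triphenylphosphine)tin(IV) nitrate

The 2 nitrate counter-ions carry a total charge of -2, so each complex ion is 2+.
Ligand charges: 2×triphenylphosphine (neutral), 1×ethylenediamine (neutral), 2×fluoro (-1 each); total -2. So Sn + (-2) = 2+, giving Sn = +4.
Ligands are named alphabetically: ethylenediamine before fluoro before triphenylphosphine.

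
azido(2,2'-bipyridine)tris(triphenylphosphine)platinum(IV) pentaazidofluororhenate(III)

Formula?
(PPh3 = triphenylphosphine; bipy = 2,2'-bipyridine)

[Pt(bipy)(N3)(PPh3)3][ReF(N3)5]

Cation [Pt…]: ligand charges -1, Pt(IV) ⇒ ion charge 3+.
Anion [Re…]: ligand charges -6, Re(III) ⇒ ion charge 3−.
One 3+ cation balances one 3− anion.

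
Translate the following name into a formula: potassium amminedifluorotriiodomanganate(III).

Ligands: 2 fluoro (F, -1), 1 ammine (NH3, neutral), 3 iodo (I, -1). Ligand charge sum = -5.
With Mn in oxidation state +3, the complex ion is [Mn...]^2−.
Charge balance with potassium (+1) requires 1 complex ion per 2 potassium.

K2[MnF2I3(NH3)]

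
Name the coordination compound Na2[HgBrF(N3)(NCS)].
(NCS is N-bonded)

The 2 sodium counter-ions carry a total charge of +2, so each complex ion is 2−.
Ligand charges: 1×fluoro (-1 each), 1×bromo (-1 each), 1×azido (-1 each), 1×isothiocyanato (-1 each); total -4. So Hg + (-4) = 2−, giving Hg = +2.
Ligands are named alphabetically: azido before bromo before fluoro before isothiocyanato.
The complex ion is anionic, so mercury takes the -ate form mercurate(II).

sodium azidobromofluoroisothiocyanatomercurate(II)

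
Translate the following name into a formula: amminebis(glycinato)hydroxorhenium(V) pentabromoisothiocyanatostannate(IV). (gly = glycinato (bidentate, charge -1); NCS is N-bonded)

[Re(gly)2(NH3)(OH)][SnBr5(NCS)]

Cation [Re…]: ligand charges -3, Re(V) ⇒ ion charge 2+.
Anion [Sn…]: ligand charges -6, Sn(IV) ⇒ ion charge 2−.
One 2+ cation balances one 2− anion.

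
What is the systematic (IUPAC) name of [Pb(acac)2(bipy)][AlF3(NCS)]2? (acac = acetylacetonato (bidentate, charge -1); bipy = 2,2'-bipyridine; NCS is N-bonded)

bis(acetylacetonato)(2,2'-bipyridine)lead(IV) trifluoroisothiocyanatoaluminate(III)

Aluminium is always +3 in its complexes; the anion's ligand charges sum to -4, so the complex anion is 1−.
With 2 anions per cation, the cation must be 2×1 = 2+.
Cation: ligand charges sum to -2; for the ion to be 2+, Pb = +4.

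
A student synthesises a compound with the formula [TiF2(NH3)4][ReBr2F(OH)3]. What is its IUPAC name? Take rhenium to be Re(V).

Both ions are complex: the cation is named first with the plain metal name, the anion second with the -ate form; each ion's ligands are alphabetised independently.
Re is given as +5; the anion's ligand charges sum to -6, so the complex anion is 1−.
A 1:1 salt means the cation carries the equal and opposite charge, 1+.
Cation: ligand charges sum to -2; for the ion to be 1+, Ti = +3.

tetraamminedifluorotitanium(III) dibromofluorotrihydroxorhenate(V)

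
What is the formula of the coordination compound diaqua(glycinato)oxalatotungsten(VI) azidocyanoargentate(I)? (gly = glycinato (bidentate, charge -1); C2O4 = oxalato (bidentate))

[W(C2O4)(gly)(H2O)2][Ag(CN)(N3)]3

Cation [W…]: ligand charges -3, W(VI) ⇒ ion charge 3+.
Anion [Ag…]: ligand charges -2, Ag(I) ⇒ ion charge 1−.
One 3+ cation requires 3 of the 1− anion.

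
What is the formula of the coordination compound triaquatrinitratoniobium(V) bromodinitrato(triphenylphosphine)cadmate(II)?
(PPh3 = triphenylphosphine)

Cation [Nb…]: ligand charges -3, Nb(V) ⇒ ion charge 2+.
Anion [Cd…]: ligand charges -3, Cd(II) ⇒ ion charge 1−.

[Nb(H2O)3(NO3)3][CdBr(NO3)2(PPh3)]2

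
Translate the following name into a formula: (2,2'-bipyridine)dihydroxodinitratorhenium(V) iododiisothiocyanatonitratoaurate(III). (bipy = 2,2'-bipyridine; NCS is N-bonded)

Cation [Re…]: ligand charges -4, Re(V) ⇒ ion charge 1+.
Anion [Au…]: ligand charges -4, Au(III) ⇒ ion charge 1−.
One 1+ cation balances one 1− anion.

[Re(bipy)(NO3)2(OH)2][AuI(NCS)2(NO3)]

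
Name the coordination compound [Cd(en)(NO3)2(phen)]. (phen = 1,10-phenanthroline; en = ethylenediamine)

There is no counter-ion, so the complex is neutral overall.
Ligand charges: 1×1,10-phenanthroline (neutral), 1×ethylenediamine (neutral), 2×nitrato (-1 each); total -2. So Cd + (-2) = 0, giving Cd = +2.
Ligands are named alphabetically: ethylenediamine before nitrato before phenanthroline.

(ethylenediamine)dinitrato(1,10-phenanthroline)cadmium(II)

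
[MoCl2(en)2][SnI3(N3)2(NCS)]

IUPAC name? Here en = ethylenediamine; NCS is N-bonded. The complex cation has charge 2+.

dichlorobis(ethylenediamine)molybdenum(IV) diazidotriiodoisothiocyanatostannate(IV)

The complex cation is given as 2+; its ligand charges sum to -2, so Mo = +4.
A 1:1 salt means the anion carries the equal and opposite charge, 2−.
Anion: ligand charges sum to -6; for the ion to be 2−, Sn = +4.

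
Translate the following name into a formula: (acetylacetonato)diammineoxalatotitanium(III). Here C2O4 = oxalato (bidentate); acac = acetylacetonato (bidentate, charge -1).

Ligands: 1 oxalato (C2O4, -2), 2 ammine (NH3, neutral), 1 acetylacetonato (acac, -1). Ligand charge sum = -3.
With Ti in oxidation state +3, the complex ion is [Ti...].

[Ti(acac)(C2O4)(NH3)2]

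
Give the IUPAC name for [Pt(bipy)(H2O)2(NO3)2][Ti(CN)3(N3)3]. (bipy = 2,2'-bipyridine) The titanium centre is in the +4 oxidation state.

diaqua(2,2'-bipyridine)dinitratoplatinum(IV) triazidotricyanotitanate(IV)

Ti is given as +4; the anion's ligand charges sum to -6, so the complex anion is 2−.
A 1:1 salt means the cation carries the equal and opposite charge, 2+.
Cation: ligand charges sum to -2; for the ion to be 2+, Pt = +4.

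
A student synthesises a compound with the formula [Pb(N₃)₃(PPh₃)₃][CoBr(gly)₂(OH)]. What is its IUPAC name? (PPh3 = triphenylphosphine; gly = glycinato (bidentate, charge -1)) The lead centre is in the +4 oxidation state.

triazidotris(triphenylphosphine)lead(IV) bromobis(glycinato)hydroxocobaltate(III)

Pb is given as +4; the cation's ligand charges sum to -3, so the complex cation is 1+.
A 1:1 salt means the anion carries the equal and opposite charge, 1−.
Anion: ligand charges sum to -4; for the ion to be 1−, Co = +3.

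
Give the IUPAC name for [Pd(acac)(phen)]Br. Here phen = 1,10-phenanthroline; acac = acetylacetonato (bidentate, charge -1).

(acetylacetonato)(1,10-phenanthroline)palladium(II) bromide

The 1 bromide counter-ion carries a total charge of -1, so each complex ion is 1+.
Ligand charges: 1×1,10-phenanthroline (neutral), 1×acetylacetonato (-1 each); total -1. So Pd + (-1) = 1+, giving Pd = +2.
Ligands are named alphabetically: acetylacetonato before phenanthroline.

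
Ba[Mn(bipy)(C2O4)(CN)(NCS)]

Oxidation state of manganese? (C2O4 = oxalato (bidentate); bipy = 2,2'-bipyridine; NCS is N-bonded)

1 barium outside the brackets (+2 each) → the complex ion is 2−.
Ligand charges: 1×C2O4 = -2; 1×bipy neutral; 1×NCS = -1; 1×CN = -1; sum -4.
Mn + (-4) = 2− ⇒ Mn is +2.

+2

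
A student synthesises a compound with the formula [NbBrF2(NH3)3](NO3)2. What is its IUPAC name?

triamminebromodifluoroniobium(V) nitrate

The 2 nitrate counter-ions carry a total charge of -2, so each complex ion is 2+.
Ligand charges: 1×bromo (-1 each), 3×ammine (neutral), 2×fluoro (-1 each); total -3. So Nb + (-3) = 2+, giving Nb = +5.
Ligands are named alphabetically: ammine before bromo before fluoro.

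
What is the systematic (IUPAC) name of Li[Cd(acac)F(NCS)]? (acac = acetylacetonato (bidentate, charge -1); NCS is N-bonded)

The 1 lithium counter-ion carries a total charge of +1, so each complex ion is 1−.
Ligand charges: 1×fluoro (-1 each), 1×acetylacetonato (-1 each), 1×isothiocyanato (-1 each); total -3. So Cd + (-3) = 1−, giving Cd = +2.
Ligands are named alphabetically: acetylacetonato before fluoro before isothiocyanato.
The complex ion is anionic, so cadmium takes the -ate form cadmate(II).

lithium (acetylacetonato)fluoroisothiocyanatocadmate(II)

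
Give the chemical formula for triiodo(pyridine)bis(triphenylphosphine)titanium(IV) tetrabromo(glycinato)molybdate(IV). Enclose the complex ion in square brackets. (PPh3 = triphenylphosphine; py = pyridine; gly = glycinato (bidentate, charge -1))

[TiI3(PPh3)2(py)][MoBr4(gly)]

Cation [Ti…]: ligand charges -3, Ti(IV) ⇒ ion charge 1+.
Anion [Mo…]: ligand charges -5, Mo(IV) ⇒ ion charge 1−.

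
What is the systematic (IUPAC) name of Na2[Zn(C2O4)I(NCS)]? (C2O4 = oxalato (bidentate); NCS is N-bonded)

sodium iodoisothiocyanatooxalatozincate(II)

The 2 sodium counter-ions carry a total charge of +2, so each complex ion is 2−.
Ligand charges: 1×oxalato (-2 each), 1×iodo (-1 each), 1×isothiocyanato (-1 each); total -4. So Zn + (-4) = 2−, giving Zn = +2.
Ligands are named alphabetically: iodo before isothiocyanato before oxalato.
The complex ion is anionic, so zinc takes the -ate form zincate(II).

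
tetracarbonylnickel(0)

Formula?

Ligands: 4 carbonyl (CO, neutral). Ligand charge sum = 0.
With Ni in oxidation state 0, the complex ion is [Ni...].

[Ni(CO)4]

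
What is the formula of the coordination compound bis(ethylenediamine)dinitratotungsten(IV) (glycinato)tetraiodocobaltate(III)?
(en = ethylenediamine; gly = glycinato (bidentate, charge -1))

Cation [W…]: ligand charges -2, W(IV) ⇒ ion charge 2+.
Anion [Co…]: ligand charges -5, Co(III) ⇒ ion charge 2−.

[W(en)2(NO3)2][Co(gly)I4]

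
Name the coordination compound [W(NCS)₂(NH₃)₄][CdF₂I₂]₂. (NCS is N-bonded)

Both ions are complex: the cation is named first with the plain metal name, the anion second with the -ate form; each ion's ligands are alphabetised independently.
Cadmium is always +2 in its complexes; the anion's ligand charges sum to -4, so the complex anion is 2−.
With 2 anions per cation, the cation must be 2×2 = 4+.
Cation: ligand charges sum to -2; for the ion to be 4+, W = +6.

tetraamminediisothiocyanatotungsten(VI) difluorodiiodocadmate(II)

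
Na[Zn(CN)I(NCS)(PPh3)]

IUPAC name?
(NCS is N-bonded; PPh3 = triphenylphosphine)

The 1 sodium counter-ion carries a total charge of +1, so each complex ion is 1−.
Ligand charges: 1×isothiocyanato (-1 each), 1×triphenylphosphine (neutral), 1×cyano (-1 each), 1×iodo (-1 each); total -3. So Zn + (-3) = 1−, giving Zn = +2.
Ligands are named alphabetically: cyano before iodo before isothiocyanato before triphenylphosphine.
The complex ion is anionic, so zinc takes the -ate form zincate(II).

sodium cyanoiodoisothiocyanato(triphenylphosphine)zincate(II)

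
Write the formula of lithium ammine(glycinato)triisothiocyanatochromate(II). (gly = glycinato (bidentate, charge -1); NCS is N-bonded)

Li2[Cr(gly)(NCS)3(NH3)]

Ligands: 1 ammine (NH3, neutral), 1 glycinato (gly, -1), 3 isothiocyanato (NCS, -1). Ligand charge sum = -4.
With Cr in oxidation state +2, the complex ion is [Cr...]^2−.
Charge balance with lithium (+1) requires 1 complex ion per 2 lithium.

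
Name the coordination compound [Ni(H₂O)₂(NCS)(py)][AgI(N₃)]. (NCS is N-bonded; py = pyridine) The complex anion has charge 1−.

diaquaisothiocyanato(pyridine)nickel(II) azidoiodoargentate(I)

The complex anion is given as 1−; its ligand charges sum to -2, so Ag = +1.
A 1:1 salt means the cation carries the equal and opposite charge, 1+.
Cation: ligand charges sum to -1; for the ion to be 1+, Ni = +2.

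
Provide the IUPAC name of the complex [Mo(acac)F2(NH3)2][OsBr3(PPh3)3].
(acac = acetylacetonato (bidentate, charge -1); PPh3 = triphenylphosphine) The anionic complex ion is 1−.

The complex anion is given as 1−; its ligand charges sum to -3, so Os = +2.
A 1:1 salt means the cation carries the equal and opposite charge, 1+.
Cation: ligand charges sum to -3; for the ion to be 1+, Mo = +4.

(acetylacetonato)diamminedifluoromolybdenum(IV) tribromotris(triphenylphosphine)osmate(II)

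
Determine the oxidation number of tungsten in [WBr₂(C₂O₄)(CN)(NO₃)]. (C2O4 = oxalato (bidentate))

No counter-ion: the bracketed complex is neutral.
Ligand charges: 1×C2O4 = -2; 1×NO3 = -1; 2×Br = -2; 1×CN = -1; sum -6.
W + (-6) = 0 ⇒ W is +6.

+6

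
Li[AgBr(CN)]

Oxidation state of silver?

+1

1 lithium outside the brackets (+1 each) → the complex ion is 1−.
Ligand charges: 1×Br = -1; 1×CN = -1; sum -2.
Ag + (-2) = 1− ⇒ Ag is +1.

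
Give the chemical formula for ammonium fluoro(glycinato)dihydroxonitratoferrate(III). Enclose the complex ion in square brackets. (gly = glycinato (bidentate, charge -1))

(NH4)2[FeF(gly)(NO3)(OH)2]

Ligands: 1 fluoro (F, -1), 2 hydroxo (OH, -1), 1 glycinato (gly, -1), 1 nitrato (NO3, -1). Ligand charge sum = -5.
With Fe in oxidation state +3, the complex ion is [Fe...]^2−.
Charge balance with ammonium (+1) requires 1 complex ion per 2 ammonium.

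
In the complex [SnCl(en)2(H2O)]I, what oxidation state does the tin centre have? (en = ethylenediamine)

1 iodide outside the brackets (-1 each) → the complex ion is 1+.
Ligand charges: 2×en neutral; 1×Cl = -1; 1×H2O neutral; sum -1.
Sn + (-1) = 1+ ⇒ Sn is +2.

+2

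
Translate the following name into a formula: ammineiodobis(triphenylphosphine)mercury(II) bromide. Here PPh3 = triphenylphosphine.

[HgI(NH3)(PPh3)2]Br

Ligands: 1 ammine (NH3, neutral), 1 iodo (I, -1), 2 triphenylphosphine (PPh3, neutral). Ligand charge sum = -1.
With Hg in oxidation state +2, the complex ion is [Hg...]^1+.
Charge balance with bromide (-1) requires 1 complex ion per 1 bromide.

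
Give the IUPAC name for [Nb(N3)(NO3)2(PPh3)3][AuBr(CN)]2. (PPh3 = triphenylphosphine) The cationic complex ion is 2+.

Both ions are complex: the cation is named first with the plain metal name, the anion second with the -ate form; each ion's ligands are alphabetised independently.
The complex cation is given as 2+; its ligand charges sum to -3, so Nb = +5.
With 2 anions per cation, each anion must be 2/2 = 1−.
Anion: ligand charges sum to -2; for the ion to be 1−, Au = +1.

azidodinitratotris(triphenylphosphine)niobium(V) bromocyanoaurate(I)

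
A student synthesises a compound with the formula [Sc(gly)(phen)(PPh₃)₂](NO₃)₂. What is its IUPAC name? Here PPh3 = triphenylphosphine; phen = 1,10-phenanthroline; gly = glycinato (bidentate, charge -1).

(glycinato)(1,10-phenanthroline)bis(triphenylphosphine)scandium(III) nitrate

The 2 nitrate counter-ions carry a total charge of -2, so each complex ion is 2+.
Ligand charges: 2×triphenylphosphine (neutral), 1×1,10-phenanthroline (neutral), 1×glycinato (-1 each); total -1. So Sc + (-1) = 2+, giving Sc = +3.
Ligands are named alphabetically: glycinato before phenanthroline before triphenylphosphine.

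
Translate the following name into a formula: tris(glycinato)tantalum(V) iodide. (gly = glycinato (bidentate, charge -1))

[Ta(gly)3]I2

Ligands: 3 glycinato (gly, -1). Ligand charge sum = -3.
With Ta in oxidation state +5, the complex ion is [Ta...]^2+.
Charge balance with iodide (-1) requires 1 complex ion per 2 iodide.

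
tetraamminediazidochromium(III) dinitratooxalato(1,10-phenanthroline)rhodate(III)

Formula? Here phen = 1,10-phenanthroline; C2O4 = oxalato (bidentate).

Cation [Cr…]: ligand charges -2, Cr(III) ⇒ ion charge 1+.
Anion [Rh…]: ligand charges -4, Rh(III) ⇒ ion charge 1−.
One 1+ cation balances one 1− anion.

[Cr(N3)2(NH3)4][Rh(C2O4)(NO3)2(phen)]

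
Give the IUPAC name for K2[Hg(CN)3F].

potassium tricyanofluoromercurate(II)

The 2 potassium counter-ions carry a total charge of +2, so each complex ion is 2−.
Ligand charges: 3×cyano (-1 each), 1×fluoro (-1 each); total -4. So Hg + (-4) = 2−, giving Hg = +2.
Ligands are named alphabetically: cyano before fluoro.
The complex ion is anionic, so mercury takes the -ate form mercurate(II).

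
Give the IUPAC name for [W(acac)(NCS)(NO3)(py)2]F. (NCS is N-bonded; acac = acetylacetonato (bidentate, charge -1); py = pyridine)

The 1 fluoride counter-ion carries a total charge of -1, so each complex ion is 1+.
Ligand charges: 1×isothiocyanato (-1 each), 1×acetylacetonato (-1 each), 1×nitrato (-1 each), 2×pyridine (neutral); total -3. So W + (-3) = 1+, giving W = +4.
Ligands are named alphabetically: acetylacetonato before isothiocyanato before nitrato before pyridine.

(acetylacetonato)isothiocyanatonitratobis(pyridine)tungsten(IV) fluoride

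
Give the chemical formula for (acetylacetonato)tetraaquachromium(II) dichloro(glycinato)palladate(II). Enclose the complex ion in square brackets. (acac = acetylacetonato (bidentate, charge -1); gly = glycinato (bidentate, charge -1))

[Cr(acac)(H2O)4][PdCl2(gly)]

Cation [Cr…]: ligand charges -1, Cr(II) ⇒ ion charge 1+.
Anion [Pd…]: ligand charges -3, Pd(II) ⇒ ion charge 1−.
One 1+ cation balances one 1− anion.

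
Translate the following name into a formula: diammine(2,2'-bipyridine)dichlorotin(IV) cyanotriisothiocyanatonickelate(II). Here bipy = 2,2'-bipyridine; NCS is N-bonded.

Cation [Sn…]: ligand charges -2, Sn(IV) ⇒ ion charge 2+.
Anion [Ni…]: ligand charges -4, Ni(II) ⇒ ion charge 2−.

[Sn(bipy)Cl2(NH3)2][Ni(CN)(NCS)3]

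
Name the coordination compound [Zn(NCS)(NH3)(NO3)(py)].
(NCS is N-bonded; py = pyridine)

There is no counter-ion, so the complex is neutral overall.
Ligand charges: 1×nitrato (-1 each), 1×isothiocyanato (-1 each), 1×pyridine (neutral), 1×ammine (neutral); total -2. So Zn + (-2) = 0, giving Zn = +2.
Ligands are named alphabetically: ammine before isothiocyanato before nitrato before pyridine.

ammineisothiocyanatonitrato(pyridine)zinc(II)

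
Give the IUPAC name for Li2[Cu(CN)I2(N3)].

The 2 lithium counter-ions carry a total charge of +2, so each complex ion is 2−.
Ligand charges: 1×cyano (-1 each), 1×azido (-1 each), 2×iodo (-1 each); total -4. So Cu + (-4) = 2−, giving Cu = +2.
The complex ion is anionic, so copper takes the -ate form cuprate(II).

lithium azidocyanodiiodocuprate(II)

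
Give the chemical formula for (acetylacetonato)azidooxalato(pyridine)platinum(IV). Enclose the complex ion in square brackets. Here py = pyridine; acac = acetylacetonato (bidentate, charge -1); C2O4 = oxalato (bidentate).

Ligands: 1 pyridine (py, neutral), 1 acetylacetonato (acac, -1), 1 oxalato (C2O4, -2), 1 azido (N3, -1). Ligand charge sum = -4.
With Pt in oxidation state +4, the complex ion is [Pt...].

[Pt(acac)(C2O4)(N3)(py)]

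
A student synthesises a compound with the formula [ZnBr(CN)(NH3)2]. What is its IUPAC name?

There is no counter-ion, so the complex is neutral overall.
Ligand charges: 1×cyano (-1 each), 2×ammine (neutral), 1×bromo (-1 each); total -2. So Zn + (-2) = 0, giving Zn = +2.
Ligands are named alphabetically: ammine before bromo before cyano.

diamminebromocyanozinc(II)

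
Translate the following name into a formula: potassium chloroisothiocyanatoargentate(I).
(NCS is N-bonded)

Ligands: 1 chloro (Cl, -1), 1 isothiocyanato (NCS, -1). Ligand charge sum = -2.
With Ag in oxidation state +1, the complex ion is [Ag...]^1−.
Charge balance with potassium (+1) requires 1 complex ion per 1 potassium.

K[AgCl(NCS)]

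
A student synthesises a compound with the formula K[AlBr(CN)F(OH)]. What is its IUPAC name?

potassium bromocyanofluorohydroxoaluminate(III)

The 1 potassium counter-ion carries a total charge of +1, so each complex ion is 1−.
Ligand charges: 1×cyano (-1 each), 1×hydroxo (-1 each), 1×fluoro (-1 each), 1×bromo (-1 each); total -4. So Al + (-4) = 1−, giving Al = +3.
Ligands are named alphabetically: bromo before cyano before fluoro before hydroxo.
The complex ion is anionic, so aluminium takes the -ate form aluminate(III).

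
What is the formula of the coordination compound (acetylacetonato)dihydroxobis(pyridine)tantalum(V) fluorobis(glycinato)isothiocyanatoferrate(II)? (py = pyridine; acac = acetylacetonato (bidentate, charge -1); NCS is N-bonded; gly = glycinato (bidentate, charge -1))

[Ta(acac)(OH)2(py)2][FeF(gly)2(NCS)]

Cation [Ta…]: ligand charges -3, Ta(V) ⇒ ion charge 2+.
Anion [Fe…]: ligand charges -4, Fe(II) ⇒ ion charge 2−.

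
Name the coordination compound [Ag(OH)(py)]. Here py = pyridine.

There is no counter-ion, so the complex is neutral overall.
Ligand charges: 1×hydroxo (-1 each), 1×pyridine (neutral); total -1. So Ag + (-1) = 0, giving Ag = +1.
Ligands are named alphabetically: hydroxo before pyridine.

hydroxo(pyridine)silver(I)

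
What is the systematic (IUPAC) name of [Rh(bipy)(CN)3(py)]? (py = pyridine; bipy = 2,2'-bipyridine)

There is no counter-ion, so the complex is neutral overall.
Ligand charges: 3×cyano (-1 each), 1×pyridine (neutral), 1×2,2'-bipyridine (neutral); total -3. So Rh + (-3) = 0, giving Rh = +3.
Ligands are named alphabetically: bipyridine before cyano before pyridine.

(2,2'-bipyridine)tricyano(pyridine)rhodium(III)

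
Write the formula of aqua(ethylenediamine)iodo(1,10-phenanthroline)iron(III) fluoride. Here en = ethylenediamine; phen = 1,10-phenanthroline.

[Fe(en)(H2O)I(phen)]F2

Ligands: 1 ethylenediamine (en, neutral), 1 aqua (H2O, neutral), 1 iodo (I, -1), 1 1,10-phenanthroline (phen, neutral). Ligand charge sum = -1.
Charge balance with fluoride (-1) requires 1 complex ion per 2 fluoride.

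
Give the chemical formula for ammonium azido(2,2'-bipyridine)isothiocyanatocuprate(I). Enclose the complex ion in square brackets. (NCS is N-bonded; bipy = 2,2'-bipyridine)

NH4[Cu(bipy)(N3)(NCS)]

Ligands: 1 isothiocyanato (NCS, -1), 1 2,2'-bipyridine (bipy, neutral), 1 azido (N3, -1). Ligand charge sum = -2.
With Cu in oxidation state +1, the complex ion is [Cu...]^1−.
Charge balance with ammonium (+1) requires 1 complex ion per 1 ammonium.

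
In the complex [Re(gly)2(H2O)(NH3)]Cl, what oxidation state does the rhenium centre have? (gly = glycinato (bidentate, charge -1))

+3

1 chloride outside the brackets (-1 each) → the complex ion is 1+.
Ligand charges: 2×gly = -2; 1×NH3 neutral; 1×H2O neutral; sum -2.
Re + (-2) = 1+ ⇒ Re is +3.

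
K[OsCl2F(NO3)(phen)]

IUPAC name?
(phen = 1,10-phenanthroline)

The 1 potassium counter-ion carries a total charge of +1, so each complex ion is 1−.
Ligand charges: 1×fluoro (-1 each), 2×chloro (-1 each), 1×1,10-phenanthroline (neutral), 1×nitrato (-1 each); total -4. So Os + (-4) = 1−, giving Os = +3.
Ligands are named alphabetically: chloro before fluoro before nitrato before phenanthroline.
The complex ion is anionic, so osmium takes the -ate form osmate(III).

potassium dichlorofluoronitrato(1,10-phenanthroline)osmate(III)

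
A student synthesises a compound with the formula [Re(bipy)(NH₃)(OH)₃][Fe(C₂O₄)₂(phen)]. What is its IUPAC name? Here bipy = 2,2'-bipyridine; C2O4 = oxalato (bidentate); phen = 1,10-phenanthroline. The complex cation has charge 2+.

Both ions are complex: the cation is named first with the plain metal name, the anion second with the -ate form; each ion's ligands are alphabetised independently.
The complex cation is given as 2+; its ligand charges sum to -3, so Re = +5.
A 1:1 salt means the anion carries the equal and opposite charge, 2−.
Anion: ligand charges sum to -4; for the ion to be 2−, Fe = +2.

ammine(2,2'-bipyridine)trihydroxorhenium(V) dioxalato(1,10-phenanthroline)ferrate(II)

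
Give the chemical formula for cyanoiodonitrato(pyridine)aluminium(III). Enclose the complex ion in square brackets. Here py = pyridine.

[Al(CN)I(NO3)(py)]

Ligands: 1 cyano (CN, -1), 1 iodo (I, -1), 1 pyridine (py, neutral), 1 nitrato (NO3, -1). Ligand charge sum = -3.
With Al in oxidation state +3, the complex ion is [Al...].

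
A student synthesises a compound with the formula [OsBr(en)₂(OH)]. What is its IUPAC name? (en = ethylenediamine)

bromobis(ethylenediamine)hydroxoosmium(II)

There is no counter-ion, so the complex is neutral overall.
Ligand charges: 1×hydroxo (-1 each), 2×ethylenediamine (neutral), 1×bromo (-1 each); total -2. So Os + (-2) = 0, giving Os = +2.
Ligands are named alphabetically: bromo before ethylenediamine before hydroxo.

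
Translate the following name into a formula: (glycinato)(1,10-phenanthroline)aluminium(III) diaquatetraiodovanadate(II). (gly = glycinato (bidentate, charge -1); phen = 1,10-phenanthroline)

Cation [Al…]: ligand charges -1, Al(III) ⇒ ion charge 2+.
Anion [V…]: ligand charges -4, V(II) ⇒ ion charge 2−.
One 2+ cation balances one 2− anion.

[Al(gly)(phen)][V(H2O)2I4]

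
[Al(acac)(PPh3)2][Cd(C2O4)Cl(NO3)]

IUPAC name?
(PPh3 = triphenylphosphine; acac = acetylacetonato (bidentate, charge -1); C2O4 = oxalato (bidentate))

Both ions are complex: the cation is named first with the plain metal name, the anion second with the -ate form; each ion's ligands are alphabetised independently.
Cadmium is always +2 in its complexes; the anion's ligand charges sum to -4, so the complex anion is 2−.
A 1:1 salt means the cation carries the equal and opposite charge, 2+.
Cation: ligand charges sum to -1; for the ion to be 2+, Al = +3.

(acetylacetonato)bis(triphenylphosphine)aluminium(III) chloronitratooxalatocadmate(II)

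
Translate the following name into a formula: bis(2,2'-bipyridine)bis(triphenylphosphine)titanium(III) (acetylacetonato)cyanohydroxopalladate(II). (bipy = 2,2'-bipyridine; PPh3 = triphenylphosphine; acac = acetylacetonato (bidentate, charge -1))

[Ti(bipy)2(PPh3)2][Pd(acac)(CN)(OH)]3

Cation [Ti…]: ligand charges 0, Ti(III) ⇒ ion charge 3+.
Anion [Pd…]: ligand charges -3, Pd(II) ⇒ ion charge 1−.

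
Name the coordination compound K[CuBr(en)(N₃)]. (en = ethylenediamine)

potassium azidobromo(ethylenediamine)cuprate(I)

The 1 potassium counter-ion carries a total charge of +1, so each complex ion is 1−.
Ligand charges: 1×ethylenediamine (neutral), 1×azido (-1 each), 1×bromo (-1 each); total -2. So Cu + (-2) = 1−, giving Cu = +1.
The complex ion is anionic, so copper takes the -ate form cuprate(I).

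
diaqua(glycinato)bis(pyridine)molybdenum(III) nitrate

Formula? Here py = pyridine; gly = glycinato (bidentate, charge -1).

[Mo(gly)(H2O)2(py)2](NO3)2

Ligands: 2 aqua (H2O, neutral), 2 pyridine (py, neutral), 1 glycinato (gly, -1). Ligand charge sum = -1.
Charge balance with nitrate (-1) requires 1 complex ion per 2 nitrate.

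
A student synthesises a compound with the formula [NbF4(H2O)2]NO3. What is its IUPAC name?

diaquatetrafluoroniobium(V) nitrate

The 1 nitrate counter-ion carries a total charge of -1, so each complex ion is 1+.
Ligand charges: 2×aqua (neutral), 4×fluoro (-1 each); total -4. So Nb + (-4) = 1+, giving Nb = +5.
Ligands are named alphabetically: aqua before fluoro.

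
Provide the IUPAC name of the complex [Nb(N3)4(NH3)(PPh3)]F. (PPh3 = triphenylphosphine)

The 1 fluoride counter-ion carries a total charge of -1, so each complex ion is 1+.
Ligand charges: 1×ammine (neutral), 1×triphenylphosphine (neutral), 4×azido (-1 each); total -4. So Nb + (-4) = 1+, giving Nb = +5.
Ligands are named alphabetically: ammine before azido before triphenylphosphine.

amminetetraazido(triphenylphosphine)niobium(V) fluoride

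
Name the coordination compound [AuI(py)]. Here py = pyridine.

There is no counter-ion, so the complex is neutral overall.
Ligand charges: 1×pyridine (neutral), 1×iodo (-1 each); total -1. So Au + (-1) = 0, giving Au = +1.
Ligands are named alphabetically: iodo before pyridine.

iodo(pyridine)gold(I)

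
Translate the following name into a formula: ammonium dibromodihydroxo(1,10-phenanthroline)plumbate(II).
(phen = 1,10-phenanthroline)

(NH4)2[PbBr2(OH)2(phen)]

Ligands: 2 hydroxo (OH, -1), 1 1,10-phenanthroline (phen, neutral), 2 bromo (Br, -1). Ligand charge sum = -4.
Charge balance with ammonium (+1) requires 1 complex ion per 2 ammonium.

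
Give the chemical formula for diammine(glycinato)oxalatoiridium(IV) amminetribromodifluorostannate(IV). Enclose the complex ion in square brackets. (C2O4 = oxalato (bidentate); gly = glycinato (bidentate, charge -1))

[Ir(C2O4)(gly)(NH3)2][SnBr3F2(NH3)]

Cation [Ir…]: ligand charges -3, Ir(IV) ⇒ ion charge 1+.
Anion [Sn…]: ligand charges -5, Sn(IV) ⇒ ion charge 1−.
One 1+ cation balances one 1− anion.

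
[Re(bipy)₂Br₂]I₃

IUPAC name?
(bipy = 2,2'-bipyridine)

The 3 iodide counter-ions carry a total charge of -3, so each complex ion is 3+.
Ligand charges: 2×bromo (-1 each), 2×2,2'-bipyridine (neutral); total -2. So Re + (-2) = 3+, giving Re = +5.
Ligands are named alphabetically: bipyridine before bromo.

bis(2,2'-bipyridine)dibromorhenium(V) iodide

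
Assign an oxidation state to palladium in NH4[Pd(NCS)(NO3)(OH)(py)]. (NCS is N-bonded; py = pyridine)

+2

1 ammonium outside the brackets (+1 each) → the complex ion is 1−.
Ligand charges: 1×NO3 = -1; 1×NCS = -1; 1×py neutral; 1×OH = -1; sum -3.
Pd + (-3) = 1− ⇒ Pd is +2.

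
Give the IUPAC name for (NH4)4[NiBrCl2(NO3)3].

ammonium bromodichlorotrinitratonickelate(II)

The 4 ammonium counter-ions carry a total charge of +4, so each complex ion is 4−.
Ligand charges: 3×nitrato (-1 each), 2×chloro (-1 each), 1×bromo (-1 each); total -6. So Ni + (-6) = 4−, giving Ni = +2.
Ligands are named alphabetically: bromo before chloro before nitrato.
The complex ion is anionic, so nickel takes the -ate form nickelate(II).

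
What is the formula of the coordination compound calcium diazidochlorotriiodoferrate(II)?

Ca2[FeClI3(N3)2]

Ligands: 2 azido (N3, -1), 1 chloro (Cl, -1), 3 iodo (I, -1). Ligand charge sum = -6.
With Fe in oxidation state +2, the complex ion is [Fe...]^4−.
Charge balance with calcium (+2) requires 1 complex ion per 2 calcium.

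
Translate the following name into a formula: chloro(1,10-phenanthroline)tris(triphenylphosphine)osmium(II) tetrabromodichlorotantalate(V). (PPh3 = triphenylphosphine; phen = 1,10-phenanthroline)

Cation [Os…]: ligand charges -1, Os(II) ⇒ ion charge 1+.
Anion [Ta…]: ligand charges -6, Ta(V) ⇒ ion charge 1−.

[OsCl(phen)(PPh3)3][TaBr4Cl2]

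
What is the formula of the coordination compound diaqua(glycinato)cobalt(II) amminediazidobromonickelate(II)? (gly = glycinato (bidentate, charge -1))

[Co(gly)(H2O)2][NiBr(N3)2(NH3)]

Cation [Co…]: ligand charges -1, Co(II) ⇒ ion charge 1+.
Anion [Ni…]: ligand charges -3, Ni(II) ⇒ ion charge 1−.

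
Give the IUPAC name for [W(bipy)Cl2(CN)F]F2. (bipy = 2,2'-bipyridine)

(2,2'-bipyridine)dichlorocyanofluorotungsten(VI) fluoride

The 2 fluoride counter-ions carry a total charge of -2, so each complex ion is 2+.
Ligand charges: 2×chloro (-1 each), 1×fluoro (-1 each), 1×cyano (-1 each), 1×2,2'-bipyridine (neutral); total -4. So W + (-4) = 2+, giving W = +6.
Ligands are named alphabetically: bipyridine before chloro before cyano before fluoro.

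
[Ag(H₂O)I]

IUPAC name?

There is no counter-ion, so the complex is neutral overall.
Ligand charges: 1×iodo (-1 each), 1×aqua (neutral); total -1. So Ag + (-1) = 0, giving Ag = +1.
Ligands are named alphabetically: aqua before iodo.

aquaiodosilver(I)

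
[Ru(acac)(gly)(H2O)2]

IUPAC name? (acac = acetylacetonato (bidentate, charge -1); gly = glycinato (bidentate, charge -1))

(acetylacetonato)diaqua(glycinato)ruthenium(II)

There is no counter-ion, so the complex is neutral overall.
Ligand charges: 2×aqua (neutral), 1×acetylacetonato (-1 each), 1×glycinato (-1 each); total -2. So Ru + (-2) = 0, giving Ru = +2.
Ligands are named alphabetically: acetylacetonato before aqua before glycinato.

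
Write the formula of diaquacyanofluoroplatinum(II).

Ligands: 2 aqua (H2O, neutral), 1 cyano (CN, -1), 1 fluoro (F, -1). Ligand charge sum = -2.
With Pt in oxidation state +2, the complex ion is [Pt...].

[Pt(CN)F(H2O)2]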